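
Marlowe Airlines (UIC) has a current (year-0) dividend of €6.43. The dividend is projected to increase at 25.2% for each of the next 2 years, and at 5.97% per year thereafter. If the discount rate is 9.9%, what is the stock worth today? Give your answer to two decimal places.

Two-stage DDM. Project D₁…D_2 at 0.252, terminal growth 0.0597, discount at r = 0.099.
D_1 = 8.0504
D_2 = 10.0791
Terminal value at t=2: TV = D_3/(r−g) = 10.6808/(0.099−0.0597) = 271.7753
P₀ = 8.0504/(1+0.099)^1 + 10.0791/(1+0.099)^2 + 271.7753/(1+0.099)^2 = 240.6868

€240.69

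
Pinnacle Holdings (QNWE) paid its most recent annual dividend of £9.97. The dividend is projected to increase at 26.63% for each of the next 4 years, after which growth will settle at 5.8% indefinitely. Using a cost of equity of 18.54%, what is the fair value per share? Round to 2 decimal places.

£154.98

Two-stage DDM. Project D₁…D_4 at 0.2663, terminal growth 0.058, discount at r = 0.1854.
D_1 = 12.6250
D_2 = 15.9871
D_3 = 20.2444
D_4 = 25.6355
Terminal value at t=4: TV = D_5/(r−g) = 27.1223/(0.1854−0.058) = 212.8913
P₀ = 12.6250/(1+0.1854)^1 + 15.9871/(1+0.1854)^2 + 20.2444/(1+0.1854)^3 + 25.6355/(1+0.1854)^4 + 212.8913/(1+0.1854)^4 = 154.9844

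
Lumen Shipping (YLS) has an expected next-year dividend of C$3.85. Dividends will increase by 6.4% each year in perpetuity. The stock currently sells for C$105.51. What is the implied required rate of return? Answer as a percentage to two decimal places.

Rearranging the constant-growth DDM: r = D₁/P₀ + g.
r = 3.8500 / 105.51 + 0.064 = 0.03649 + 0.064 = 0.10049

10.05%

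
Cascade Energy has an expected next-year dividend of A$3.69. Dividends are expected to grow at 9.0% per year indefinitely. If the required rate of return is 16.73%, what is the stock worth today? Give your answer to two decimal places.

Gordon growth model: P₀ = D₁/(r − g), with D₁ = 3.69 given directly.
P₀ = 3.6900 / (0.1673 − 0.09) = 3.6900 / 0.0773 = 47.7361

A$47.74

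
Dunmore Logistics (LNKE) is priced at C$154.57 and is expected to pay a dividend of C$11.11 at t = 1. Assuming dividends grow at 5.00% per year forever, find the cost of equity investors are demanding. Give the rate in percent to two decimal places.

Rearranging the constant-growth DDM: r = D₁/P₀ + g.
r = 11.1100 / 154.57 + 0.05 = 0.07188 + 0.05 = 0.12188

12.19%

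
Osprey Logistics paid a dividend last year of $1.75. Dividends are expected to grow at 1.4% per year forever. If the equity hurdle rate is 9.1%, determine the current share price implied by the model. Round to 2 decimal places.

Gordon growth model: P₀ = D₁/(r − g). D₁ = 1.75 × (1 + 0.014) = 1.7745.
P₀ = 1.7745 / (0.091 − 0.014) = 1.7745 / 0.077 = 23.0455

$23.05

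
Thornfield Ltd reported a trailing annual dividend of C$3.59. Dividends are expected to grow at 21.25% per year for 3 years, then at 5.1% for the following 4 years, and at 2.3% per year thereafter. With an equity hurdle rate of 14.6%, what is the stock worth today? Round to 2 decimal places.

Three-stage DDM. Project D₁…D_7; terminal Gordon value at t=7 with g = 0.023; discount at r = 0.146.
D_1 = 4.3529
D_2 = 5.2779
D_3 = 6.3994
D_4 = 6.7258
D_5 = 7.0688
D_6 = 7.4293
D_7 = 7.8082
TV_7 = 7.9878/(0.146−0.023) = 64.9413
P₀ = Σ Dₜ/(1+r)ᵗ + TV_7/(1+r)^7 = 50.8489

C$50.85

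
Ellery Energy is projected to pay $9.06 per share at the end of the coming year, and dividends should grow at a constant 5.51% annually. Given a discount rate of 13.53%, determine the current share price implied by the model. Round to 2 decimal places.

Gordon growth model: P₀ = D₁/(r − g), with D₁ = 9.06 given directly.
P₀ = 9.0600 / (0.1353 − 0.0551) = 9.0600 / 0.0802 = 112.9676

$112.97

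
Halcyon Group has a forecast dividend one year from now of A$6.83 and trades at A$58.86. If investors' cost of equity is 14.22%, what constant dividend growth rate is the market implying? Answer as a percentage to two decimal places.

From P₀ = D₁/(r − g), the implied growth is g = r − D₁/P₀.
g = 0.1422 − 6.83/58.86 = 0.1422 − 0.11604 = 0.02616

2.62%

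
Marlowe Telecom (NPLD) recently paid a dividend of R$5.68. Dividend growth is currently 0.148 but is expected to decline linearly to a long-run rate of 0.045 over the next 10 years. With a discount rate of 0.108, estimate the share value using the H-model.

R$140.65

H-model: P₀ = D₀[(1+g_L) + H(g_S−g_L)]/(r−g_L), with H = 10/2 = 5.
P₀ = 5.68 × [(1+0.045) + 5×(0.148−0.045)] / (0.108−0.045)
   = 5.68 × 1.5600 / 0.063 = 140.6476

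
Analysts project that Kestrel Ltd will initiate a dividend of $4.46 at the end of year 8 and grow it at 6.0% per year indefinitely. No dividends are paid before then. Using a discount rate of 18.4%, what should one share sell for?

$11.03

Deferred-dividend DDM. At t=7 the remaining stream is a growing perpetuity with first payment D_8 = 4.46.
V_7 = D_8/(r−g) = 4.46/(0.184−0.06) = 35.9677
P₀ = V_7/(1+r)^7 = 35.9677/(1+0.184)^7 = 11.0268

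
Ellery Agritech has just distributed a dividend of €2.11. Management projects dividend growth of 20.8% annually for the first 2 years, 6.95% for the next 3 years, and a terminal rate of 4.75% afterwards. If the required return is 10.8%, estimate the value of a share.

€50.88

Three-stage DDM. Project D₁…D_5; terminal Gordon value at t=5 with g = 0.0475; discount at r = 0.108.
D_1 = 2.5489
D_2 = 3.0790
D_3 = 3.2930
D_4 = 3.5219
D_5 = 3.7667
TV_5 = 3.9456/(0.108−0.0475) = 65.2165
P₀ = Σ Dₜ/(1+r)ᵗ + TV_5/(1+r)^5 = 50.8751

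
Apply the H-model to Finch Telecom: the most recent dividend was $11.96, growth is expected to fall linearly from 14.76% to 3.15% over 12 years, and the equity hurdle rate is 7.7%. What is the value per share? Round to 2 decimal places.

H-model: P₀ = D₀[(1+g_L) + H(g_S−g_L)]/(r−g_L), with H = 12/2 = 6.
P₀ = 11.96 × [(1+0.0315) + 6×(0.1476−0.0315)] / (0.077−0.0315)
   = 11.96 × 1.7281 / 0.0455 = 454.2434

$454.24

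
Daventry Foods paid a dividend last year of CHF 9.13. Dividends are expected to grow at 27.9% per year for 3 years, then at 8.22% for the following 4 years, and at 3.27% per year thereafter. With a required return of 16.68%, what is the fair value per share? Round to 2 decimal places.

CHF 141.53

Three-stage DDM. Project D₁…D_7; terminal Gordon value at t=7 with g = 0.0327; discount at r = 0.1668.
D_1 = 11.6773
D_2 = 14.9352
D_3 = 19.1022
D_4 = 20.6724
D_5 = 22.3716
D_6 = 24.2106
D_7 = 26.2007
TV_7 = 27.0574/(0.1668−0.0327) = 201.7706
P₀ = Σ Dₜ/(1+r)ᵗ + TV_7/(1+r)^7 = 141.5253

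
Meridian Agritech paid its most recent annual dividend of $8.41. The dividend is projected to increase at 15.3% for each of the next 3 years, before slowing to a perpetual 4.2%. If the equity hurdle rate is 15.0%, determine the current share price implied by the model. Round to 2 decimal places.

$107.14

Two-stage DDM. Project D₁…D_3 at 0.153, terminal growth 0.042, discount at r = 0.15.
D_1 = 9.6967
D_2 = 11.1803
D_3 = 12.8909
Terminal value at t=3: TV = D_4/(r−g) = 13.4323/(0.15−0.042) = 124.3735
P₀ = 9.6967/(1+0.15)^1 + 11.1803/(1+0.15)^2 + 12.8909/(1+0.15)^3 + 124.3735/(1+0.15)^3 = 107.1395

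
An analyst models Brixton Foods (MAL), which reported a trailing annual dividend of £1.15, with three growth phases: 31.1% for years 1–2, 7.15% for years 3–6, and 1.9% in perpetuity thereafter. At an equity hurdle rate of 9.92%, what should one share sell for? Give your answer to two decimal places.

Three-stage DDM. Project D₁…D_6; terminal Gordon value at t=6 with g = 0.019; discount at r = 0.0992.
D_1 = 1.5076
D_2 = 1.9765
D_3 = 2.1179
D_4 = 2.2693
D_5 = 2.4315
D_6 = 2.6054
TV_6 = 2.6549/(0.0992−0.019) = 33.1033
P₀ = Σ Dₜ/(1+r)ᵗ + TV_6/(1+r)^6 = 27.9167

£27.92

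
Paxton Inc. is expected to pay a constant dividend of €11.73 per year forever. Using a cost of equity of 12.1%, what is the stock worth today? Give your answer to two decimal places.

Zero-growth DDM (perpetuity): P₀ = D/r = 11.73 / 0.121 = 96.9421

€96.94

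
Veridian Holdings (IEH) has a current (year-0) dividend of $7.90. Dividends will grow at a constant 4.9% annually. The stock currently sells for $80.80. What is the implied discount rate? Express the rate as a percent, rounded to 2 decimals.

Rearranging the constant-growth DDM: r = D₁/P₀ + g.
D₁ = 7.90 × (1 + 0.049) = 8.2871.
r = 8.2871 / 80.80 + 0.049 = 0.10256 + 0.049 = 0.15156

15.16%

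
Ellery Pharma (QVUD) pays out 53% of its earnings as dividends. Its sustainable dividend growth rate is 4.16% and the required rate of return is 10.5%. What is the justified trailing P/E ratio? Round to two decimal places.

Justified trailing P/E = b(1+g)/(r−g) = 0.53×(1+0.0416)/(0.105−0.0416) = 8.7074

8.71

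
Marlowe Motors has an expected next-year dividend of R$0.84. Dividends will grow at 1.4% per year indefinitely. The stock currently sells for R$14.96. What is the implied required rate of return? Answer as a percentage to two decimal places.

7.01%

Rearranging the constant-growth DDM: r = D₁/P₀ + g.
r = 0.8400 / 14.96 + 0.014 = 0.05615 + 0.014 = 0.07015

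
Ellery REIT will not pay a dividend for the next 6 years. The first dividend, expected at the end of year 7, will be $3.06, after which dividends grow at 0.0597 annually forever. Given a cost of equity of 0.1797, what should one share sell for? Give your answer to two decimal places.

Deferred-dividend DDM. At t=6 the remaining stream is a growing perpetuity with first payment D_7 = 3.06.
V_6 = D_7/(r−g) = 3.06/(0.1797−0.0597) = 25.5000
P₀ = V_6/(1+r)^6 = 25.5000/(1+0.1797)^6 = 9.4604

$9.46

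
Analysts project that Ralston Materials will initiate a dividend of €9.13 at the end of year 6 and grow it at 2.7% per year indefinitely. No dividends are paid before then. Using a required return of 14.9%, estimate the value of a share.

€37.37

Deferred-dividend DDM. At t=5 the remaining stream is a growing perpetuity with first payment D_6 = 9.13.
V_5 = D_6/(r−g) = 9.13/(0.149−0.027) = 74.8361
P₀ = V_5/(1+r)^5 = 74.8361/(1+0.149)^5 = 37.3689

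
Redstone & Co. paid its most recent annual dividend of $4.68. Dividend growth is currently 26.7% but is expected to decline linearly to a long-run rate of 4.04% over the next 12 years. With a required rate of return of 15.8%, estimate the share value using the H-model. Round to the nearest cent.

H-model: P₀ = D₀[(1+g_L) + H(g_S−g_L)]/(r−g_L), with H = 12/2 = 6.
P₀ = 4.68 × [(1+0.0404) + 6×(0.267−0.0404)] / (0.158−0.0404)
   = 4.68 × 2.4000 / 0.1176 = 95.5102

$95.51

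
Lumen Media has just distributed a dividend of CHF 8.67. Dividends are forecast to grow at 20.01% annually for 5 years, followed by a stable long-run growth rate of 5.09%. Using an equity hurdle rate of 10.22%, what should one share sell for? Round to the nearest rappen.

Two-stage DDM. Project D₁…D_5 at 0.2001, terminal growth 0.0509, discount at r = 0.1022.
D_1 = 10.4049
D_2 = 12.4869
D_3 = 14.9855
D_4 = 17.9841
D_5 = 21.5827
Terminal value at t=5: TV = D_6/(r−g) = 22.6813/(0.1022−0.0509) = 442.1303
P₀ = 10.4049/(1+0.1022)^1 + 12.4869/(1+0.1022)^2 + 14.9855/(1+0.1022)^3 + 17.9841/(1+0.1022)^4 + 21.5827/(1+0.1022)^5 + 442.1303/(1+0.1022)^5 = 328.1631

CHF 328.16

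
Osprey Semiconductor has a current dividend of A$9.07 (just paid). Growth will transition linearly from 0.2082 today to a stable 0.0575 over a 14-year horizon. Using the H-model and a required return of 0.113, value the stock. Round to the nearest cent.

A$345.22

H-model: P₀ = D₀[(1+g_L) + H(g_S−g_L)]/(r−g_L), with H = 14/2 = 7.
P₀ = 9.07 × [(1+0.0575) + 7×(0.2082−0.0575)] / (0.113−0.0575)
   = 9.07 × 2.1124 / 0.0555 = 345.2156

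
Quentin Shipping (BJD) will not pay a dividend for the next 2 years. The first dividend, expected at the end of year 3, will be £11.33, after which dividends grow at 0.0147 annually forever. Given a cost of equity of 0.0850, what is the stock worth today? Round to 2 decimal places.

£136.90

Deferred-dividend DDM. At t=2 the remaining stream is a growing perpetuity with first payment D_3 = 11.33.
V_2 = D_3/(r−g) = 11.33/(0.085−0.0147) = 161.1664
P₀ = V_2/(1+r)^2 = 161.1664/(1+0.085)^2 = 136.9037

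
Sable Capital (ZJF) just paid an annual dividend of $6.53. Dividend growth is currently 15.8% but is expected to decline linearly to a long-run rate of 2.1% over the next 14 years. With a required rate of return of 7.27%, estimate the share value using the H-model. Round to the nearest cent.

H-model: P₀ = D₀[(1+g_L) + H(g_S−g_L)]/(r−g_L), with H = 14/2 = 7.
P₀ = 6.53 × [(1+0.021) + 7×(0.158−0.021)] / (0.0727−0.021)
   = 6.53 × 1.9800 / 0.0517 = 250.0851

$250.09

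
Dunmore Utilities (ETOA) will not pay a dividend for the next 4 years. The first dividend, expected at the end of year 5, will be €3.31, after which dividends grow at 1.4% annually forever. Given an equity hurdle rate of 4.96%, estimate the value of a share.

€76.61

Deferred-dividend DDM. At t=4 the remaining stream is a growing perpetuity with first payment D_5 = 3.31.
V_4 = D_5/(r−g) = 3.31/(0.0496−0.014) = 92.9775
P₀ = V_4/(1+r)^4 = 92.9775/(1+0.0496)^4 = 76.6095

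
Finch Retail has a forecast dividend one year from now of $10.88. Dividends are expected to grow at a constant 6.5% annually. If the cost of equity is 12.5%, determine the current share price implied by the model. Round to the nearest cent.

Gordon growth model: P₀ = D₁/(r − g), with D₁ = 10.88 given directly.
P₀ = 10.8800 / (0.125 − 0.065) = 10.8800 / 0.06 = 181.3333

$181.33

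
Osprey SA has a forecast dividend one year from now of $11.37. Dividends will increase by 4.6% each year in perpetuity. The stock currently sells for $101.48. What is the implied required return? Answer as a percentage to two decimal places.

15.80%

Rearranging the constant-growth DDM: r = D₁/P₀ + g.
r = 11.3700 / 101.48 + 0.046 = 0.11204 + 0.046 = 0.15804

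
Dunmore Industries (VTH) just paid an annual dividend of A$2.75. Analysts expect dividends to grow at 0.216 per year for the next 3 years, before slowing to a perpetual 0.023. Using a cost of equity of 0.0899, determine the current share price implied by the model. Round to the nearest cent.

Two-stage DDM. Project D₁…D_3 at 0.216, terminal growth 0.023, discount at r = 0.0899.
D_1 = 3.3440
D_2 = 4.0663
D_3 = 4.9446
Terminal value at t=3: TV = D_4/(r−g) = 5.0584/(0.0899−0.023) = 75.6106
P₀ = 3.3440/(1+0.0899)^1 + 4.0663/(1+0.0899)^2 + 4.9446/(1+0.0899)^3 + 75.6106/(1+0.0899)^3 = 68.7119

A$68.71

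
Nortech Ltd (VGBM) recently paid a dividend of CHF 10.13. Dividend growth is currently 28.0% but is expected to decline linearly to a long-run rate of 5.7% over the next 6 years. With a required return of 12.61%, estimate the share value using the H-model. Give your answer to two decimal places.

CHF 253.03

H-model: P₀ = D₀[(1+g_L) + H(g_S−g_L)]/(r−g_L), with H = 6/2 = 3.
P₀ = 10.13 × [(1+0.057) + 3×(0.28−0.057)] / (0.1261−0.057)
   = 10.13 × 1.7260 / 0.0691 = 253.0301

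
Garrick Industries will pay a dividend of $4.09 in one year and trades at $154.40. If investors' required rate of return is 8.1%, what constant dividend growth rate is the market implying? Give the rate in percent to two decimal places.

5.45%

From P₀ = D₁/(r − g), the implied growth is g = r − D₁/P₀.
g = 0.081 − 4.09/154.40 = 0.081 − 0.02649 = 0.05451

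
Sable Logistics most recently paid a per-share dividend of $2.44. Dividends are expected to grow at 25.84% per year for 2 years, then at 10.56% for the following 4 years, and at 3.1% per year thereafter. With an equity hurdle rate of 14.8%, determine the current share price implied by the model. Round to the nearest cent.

$38.52

Three-stage DDM. Project D₁…D_6; terminal Gordon value at t=6 with g = 0.031; discount at r = 0.148.
D_1 = 3.0705
D_2 = 3.8639
D_3 = 4.2719
D_4 = 4.7231
D_5 = 5.2218
D_6 = 5.7732
TV_6 = 5.9522/(0.148−0.031) = 50.8736
P₀ = Σ Dₜ/(1+r)ᵗ + TV_6/(1+r)^6 = 38.5153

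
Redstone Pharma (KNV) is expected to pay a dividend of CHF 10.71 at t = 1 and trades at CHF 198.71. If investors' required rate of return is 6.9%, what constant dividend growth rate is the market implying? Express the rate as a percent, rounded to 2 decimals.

From P₀ = D₁/(r − g), the implied growth is g = r − D₁/P₀.
g = 0.069 − 10.71/198.71 = 0.069 − 0.05390 = 0.01510

1.51%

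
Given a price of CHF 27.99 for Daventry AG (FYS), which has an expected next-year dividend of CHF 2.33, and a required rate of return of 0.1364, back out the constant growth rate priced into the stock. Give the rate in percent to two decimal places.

From P₀ = D₁/(r − g), the implied growth is g = r − D₁/P₀.
g = 0.1364 − 2.33/27.99 = 0.1364 − 0.08324 = 0.05316

5.32%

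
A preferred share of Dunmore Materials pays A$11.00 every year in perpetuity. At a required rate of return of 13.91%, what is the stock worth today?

Zero-growth DDM (perpetuity): P₀ = D/r = 11.00 / 0.1391 = 79.0798

A$79.08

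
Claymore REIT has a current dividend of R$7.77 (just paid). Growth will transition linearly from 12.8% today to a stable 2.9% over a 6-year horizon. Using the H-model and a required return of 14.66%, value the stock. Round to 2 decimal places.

R$87.61

H-model: P₀ = D₀[(1+g_L) + H(g_S−g_L)]/(r−g_L), with H = 6/2 = 3.
P₀ = 7.77 × [(1+0.029) + 3×(0.128−0.029)] / (0.1466−0.029)
   = 7.77 × 1.3260 / 0.1176 = 87.6107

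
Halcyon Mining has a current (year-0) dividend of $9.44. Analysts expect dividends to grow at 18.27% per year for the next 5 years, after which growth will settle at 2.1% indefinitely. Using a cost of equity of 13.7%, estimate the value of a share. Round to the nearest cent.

$154.39

Two-stage DDM. Project D₁…D_5 at 0.1827, terminal growth 0.021, discount at r = 0.137.
D_1 = 11.1647
D_2 = 13.2045
D_3 = 15.6169
D_4 = 18.4701
D_5 = 21.8446
Terminal value at t=5: TV = D_6/(r−g) = 22.3034/(0.137−0.021) = 192.2705
P₀ = 11.1647/(1+0.137)^1 + 13.2045/(1+0.137)^2 + 15.6169/(1+0.137)^3 + 18.4701/(1+0.137)^4 + 21.8446/(1+0.137)^5 + 192.2705/(1+0.137)^5 = 154.3894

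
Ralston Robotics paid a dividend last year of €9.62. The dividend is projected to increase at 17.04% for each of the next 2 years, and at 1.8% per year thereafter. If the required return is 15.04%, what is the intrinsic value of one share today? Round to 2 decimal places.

Two-stage DDM. Project D₁…D_2 at 0.1704, terminal growth 0.018, discount at r = 0.1504.
D_1 = 11.2592
D_2 = 13.1778
Terminal value at t=2: TV = D_3/(r−g) = 13.4150/(0.1504−0.018) = 101.3219
P₀ = 11.2592/(1+0.1504)^1 + 13.1778/(1+0.1504)^2 + 101.3219/(1+0.1504)^2 = 96.3053

€96.31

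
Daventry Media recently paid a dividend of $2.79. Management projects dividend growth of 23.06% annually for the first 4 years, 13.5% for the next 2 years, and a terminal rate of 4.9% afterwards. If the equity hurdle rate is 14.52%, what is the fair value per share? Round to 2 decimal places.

$60.59

Three-stage DDM. Project D₁…D_6; terminal Gordon value at t=6 with g = 0.049; discount at r = 0.1452.
D_1 = 3.4334
D_2 = 4.2251
D_3 = 5.1994
D_4 = 6.3984
D_5 = 7.2622
D_6 = 8.2426
TV_6 = 8.6465/(0.1452−0.049) = 89.8802
P₀ = Σ Dₜ/(1+r)ᵗ + TV_6/(1+r)^6 = 60.5877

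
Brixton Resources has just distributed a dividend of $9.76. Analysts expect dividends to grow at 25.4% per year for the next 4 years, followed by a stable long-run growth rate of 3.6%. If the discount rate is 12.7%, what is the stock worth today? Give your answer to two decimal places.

$221.67

Two-stage DDM. Project D₁…D_4 at 0.254, terminal growth 0.036, discount at r = 0.127.
D_1 = 12.2390
D_2 = 15.3478
D_3 = 19.2461
D_4 = 24.1346
Terminal value at t=4: TV = D_5/(r−g) = 25.0034/(0.127−0.036) = 274.7630
P₀ = 12.2390/(1+0.127)^1 + 15.3478/(1+0.127)^2 + 19.2461/(1+0.127)^3 + 24.1346/(1+0.127)^4 + 274.7630/(1+0.127)^4 = 221.6680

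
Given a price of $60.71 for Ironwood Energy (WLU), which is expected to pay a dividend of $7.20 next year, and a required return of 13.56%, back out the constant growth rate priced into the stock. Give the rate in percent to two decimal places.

1.70%

From P₀ = D₁/(r − g), the implied growth is g = r − D₁/P₀.
g = 0.1356 − 7.20/60.71 = 0.1356 − 0.11860 = 0.01700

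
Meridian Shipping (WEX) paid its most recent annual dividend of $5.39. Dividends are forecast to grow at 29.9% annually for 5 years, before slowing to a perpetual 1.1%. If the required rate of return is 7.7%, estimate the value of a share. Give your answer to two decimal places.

$259.71

Two-stage DDM. Project D₁…D_5 at 0.299, terminal growth 0.011, discount at r = 0.077.
D_1 = 7.0016
D_2 = 9.0951
D_3 = 11.8145
D_4 = 15.3471
D_5 = 19.9358
Terminal value at t=5: TV = D_6/(r−g) = 20.1551/(0.077−0.011) = 305.3808
P₀ = 7.0016/(1+0.077)^1 + 9.0951/(1+0.077)^2 + 11.8145/(1+0.077)^3 + 15.3471/(1+0.077)^4 + 19.9358/(1+0.077)^5 + 305.3808/(1+0.077)^5 = 259.7121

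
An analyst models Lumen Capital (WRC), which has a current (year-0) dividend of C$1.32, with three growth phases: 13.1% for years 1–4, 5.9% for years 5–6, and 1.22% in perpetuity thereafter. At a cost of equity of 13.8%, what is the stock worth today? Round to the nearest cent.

Three-stage DDM. Project D₁…D_6; terminal Gordon value at t=6 with g = 0.0122; discount at r = 0.138.
D_1 = 1.4929
D_2 = 1.6885
D_3 = 1.9097
D_4 = 2.1599
D_5 = 2.2873
D_6 = 2.4222
TV_6 = 2.4518/(0.138−0.0122) = 19.4896
P₀ = Σ Dₜ/(1+r)ᵗ + TV_6/(1+r)^6 = 16.4862

C$16.49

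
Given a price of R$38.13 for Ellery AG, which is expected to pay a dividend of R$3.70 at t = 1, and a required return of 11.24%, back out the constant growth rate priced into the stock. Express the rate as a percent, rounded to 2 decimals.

1.54%

From P₀ = D₁/(r − g), the implied growth is g = r − D₁/P₀.
g = 0.1124 − 3.70/38.13 = 0.1124 − 0.09704 = 0.01536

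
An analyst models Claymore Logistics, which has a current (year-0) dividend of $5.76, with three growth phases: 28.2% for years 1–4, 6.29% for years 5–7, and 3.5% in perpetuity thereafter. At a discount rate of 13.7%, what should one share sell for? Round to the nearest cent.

$133.00

Three-stage DDM. Project D₁…D_7; terminal Gordon value at t=7 with g = 0.035; discount at r = 0.137.
D_1 = 7.3843
D_2 = 9.4667
D_3 = 12.1363
D_4 = 15.5587
D_5 = 16.5374
D_6 = 17.5776
D_7 = 18.6832
TV_7 = 19.3371/(0.137−0.035) = 189.5798
P₀ = Σ Dₜ/(1+r)ᵗ + TV_7/(1+r)^7 = 133.0014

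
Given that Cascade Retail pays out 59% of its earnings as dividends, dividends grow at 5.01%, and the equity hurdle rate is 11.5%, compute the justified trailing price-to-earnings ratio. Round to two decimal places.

Justified trailing P/E = b(1+g)/(r−g) = 0.59×(1+0.0501)/(0.115−0.0501) = 9.5464

9.55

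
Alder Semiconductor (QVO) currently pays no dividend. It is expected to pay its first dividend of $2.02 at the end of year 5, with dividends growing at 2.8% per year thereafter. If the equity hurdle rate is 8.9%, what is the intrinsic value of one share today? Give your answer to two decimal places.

$23.55

Deferred-dividend DDM. At t=4 the remaining stream is a growing perpetuity with first payment D_5 = 2.02.
V_4 = D_5/(r−g) = 2.02/(0.089−0.028) = 33.1148
P₀ = V_4/(1+r)^4 = 33.1148/(1+0.089)^4 = 23.5456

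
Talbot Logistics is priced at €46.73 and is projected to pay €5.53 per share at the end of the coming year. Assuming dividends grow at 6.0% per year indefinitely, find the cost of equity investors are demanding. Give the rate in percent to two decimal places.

17.83%

Rearranging the constant-growth DDM: r = D₁/P₀ + g.
r = 5.5300 / 46.73 + 0.06 = 0.11834 + 0.06 = 0.17834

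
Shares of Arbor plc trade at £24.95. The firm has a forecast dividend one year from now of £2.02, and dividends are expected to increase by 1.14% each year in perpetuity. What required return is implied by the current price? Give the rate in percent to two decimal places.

Rearranging the constant-growth DDM: r = D₁/P₀ + g.
r = 2.0200 / 24.95 + 0.0114 = 0.08096 + 0.0114 = 0.09236

9.24%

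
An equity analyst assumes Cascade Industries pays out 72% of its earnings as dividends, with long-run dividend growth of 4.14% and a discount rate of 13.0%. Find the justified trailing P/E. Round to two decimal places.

8.46

Justified trailing P/E = b(1+g)/(r−g) = 0.72×(1+0.0414)/(0.13−0.0414) = 8.4628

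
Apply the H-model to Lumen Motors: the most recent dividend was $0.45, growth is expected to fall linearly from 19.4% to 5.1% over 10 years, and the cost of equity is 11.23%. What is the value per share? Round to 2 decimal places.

$12.96

H-model: P₀ = D₀[(1+g_L) + H(g_S−g_L)]/(r−g_L), with H = 10/2 = 5.
P₀ = 0.45 × [(1+0.051) + 5×(0.194−0.051)] / (0.1123−0.051)
   = 0.45 × 1.7660 / 0.0613 = 12.9641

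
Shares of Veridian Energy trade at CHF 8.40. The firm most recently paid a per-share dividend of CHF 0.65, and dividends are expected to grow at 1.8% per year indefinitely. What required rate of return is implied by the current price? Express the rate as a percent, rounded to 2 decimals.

Rearranging the constant-growth DDM: r = D₁/P₀ + g.
D₁ = 0.65 × (1 + 0.018) = 0.6617.
r = 0.6617 / 8.40 + 0.018 = 0.07877 + 0.018 = 0.09677

9.68%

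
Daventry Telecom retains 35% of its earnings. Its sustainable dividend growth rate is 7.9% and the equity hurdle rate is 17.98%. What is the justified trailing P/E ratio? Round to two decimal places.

6.96

Payout ratio b = 1 − 0.35 = 0.65.
Justified trailing P/E = b(1+g)/(r−g) = 0.65×(1+0.079)/(0.1798−0.079) = 6.9578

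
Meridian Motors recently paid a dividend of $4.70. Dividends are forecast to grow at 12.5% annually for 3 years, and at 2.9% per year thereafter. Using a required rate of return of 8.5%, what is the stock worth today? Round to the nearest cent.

$111.44

Two-stage DDM. Project D₁…D_3 at 0.125, terminal growth 0.029, discount at r = 0.085.
D_1 = 5.2875
D_2 = 5.9484
D_3 = 6.6920
Terminal value at t=3: TV = D_4/(r−g) = 6.8861/(0.085−0.029) = 122.9654
P₀ = 5.2875/(1+0.085)^1 + 5.9484/(1+0.085)^2 + 6.6920/(1+0.085)^3 + 122.9654/(1+0.085)^3 = 111.4360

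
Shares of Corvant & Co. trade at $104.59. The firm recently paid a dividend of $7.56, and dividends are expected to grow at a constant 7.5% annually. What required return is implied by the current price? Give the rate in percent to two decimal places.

15.27%

Rearranging the constant-growth DDM: r = D₁/P₀ + g.
D₁ = 7.56 × (1 + 0.075) = 8.1270.
r = 8.1270 / 104.59 + 0.075 = 0.07770 + 0.075 = 0.15270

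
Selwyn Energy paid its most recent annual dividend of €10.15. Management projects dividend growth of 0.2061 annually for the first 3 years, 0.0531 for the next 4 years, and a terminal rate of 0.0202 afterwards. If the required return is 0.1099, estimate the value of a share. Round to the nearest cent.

Three-stage DDM. Project D₁…D_7; terminal Gordon value at t=7 with g = 0.0202; discount at r = 0.1099.
D_1 = 12.2419
D_2 = 14.7650
D_3 = 17.8080
D_4 = 18.7536
D_5 = 19.7495
D_6 = 20.7982
D_7 = 21.9025
TV_7 = 22.3450/(0.1099−0.0202) = 249.1078
P₀ = Σ Dₜ/(1+r)ᵗ + TV_7/(1+r)^7 = 201.8661

€201.87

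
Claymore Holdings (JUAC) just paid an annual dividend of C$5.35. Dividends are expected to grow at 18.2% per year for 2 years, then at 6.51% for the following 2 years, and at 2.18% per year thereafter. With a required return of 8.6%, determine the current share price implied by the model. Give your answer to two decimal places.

C$121.50

Three-stage DDM. Project D₁…D_4; terminal Gordon value at t=4 with g = 0.0218; discount at r = 0.086.
D_1 = 6.3237
D_2 = 7.4746
D_3 = 7.9612
D_4 = 8.4795
TV_4 = 8.6643/(0.086−0.0218) = 134.9585
P₀ = Σ Dₜ/(1+r)ᵗ + TV_4/(1+r)^4 = 121.4968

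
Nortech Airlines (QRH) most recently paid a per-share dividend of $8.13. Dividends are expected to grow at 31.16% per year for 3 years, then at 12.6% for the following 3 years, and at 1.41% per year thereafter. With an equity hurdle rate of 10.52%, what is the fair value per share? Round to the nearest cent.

Three-stage DDM. Project D₁…D_6; terminal Gordon value at t=6 with g = 0.0141; discount at r = 0.1052.
D_1 = 10.6633
D_2 = 13.9860
D_3 = 18.3440
D_4 = 20.6554
D_5 = 23.2580
D_6 = 26.1885
TV_6 = 26.5577/(0.1052−0.0141) = 291.5227
P₀ = Σ Dₜ/(1+r)ᵗ + TV_6/(1+r)^6 = 236.9721

$236.97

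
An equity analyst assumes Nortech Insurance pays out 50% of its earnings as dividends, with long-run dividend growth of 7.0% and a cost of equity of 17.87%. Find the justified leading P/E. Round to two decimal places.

Justified leading P/E = b/(r−g) = 0.50/(0.1787−0.07) = 4.5998

4.60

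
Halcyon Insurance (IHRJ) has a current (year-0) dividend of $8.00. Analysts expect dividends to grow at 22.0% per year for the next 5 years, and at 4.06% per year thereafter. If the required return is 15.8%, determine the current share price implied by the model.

Two-stage DDM. Project D₁…D_5 at 0.22, terminal growth 0.0406, discount at r = 0.158.
D_1 = 9.7600
D_2 = 11.9072
D_3 = 14.5268
D_4 = 17.7227
D_5 = 21.6217
Terminal value at t=5: TV = D_6/(r−g) = 22.4995/(0.158−0.0406) = 191.6483
P₀ = 9.7600/(1+0.158)^1 + 11.9072/(1+0.158)^2 + 14.5268/(1+0.158)^3 + 17.7227/(1+0.158)^4 + 21.6217/(1+0.158)^5 + 191.6483/(1+0.158)^5 = 138.9393

$138.94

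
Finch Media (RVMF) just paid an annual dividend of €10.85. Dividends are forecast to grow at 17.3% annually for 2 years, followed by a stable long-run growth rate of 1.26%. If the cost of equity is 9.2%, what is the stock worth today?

€183.83

Two-stage DDM. Project D₁…D_2 at 0.173, terminal growth 0.0126, discount at r = 0.092.
D_1 = 12.7271
D_2 = 14.9288
Terminal value at t=2: TV = D_3/(r−g) = 15.1169/(0.092−0.0126) = 190.3896
P₀ = 12.7271/(1+0.092)^1 + 14.9288/(1+0.092)^2 + 190.3896/(1+0.092)^2 = 183.8348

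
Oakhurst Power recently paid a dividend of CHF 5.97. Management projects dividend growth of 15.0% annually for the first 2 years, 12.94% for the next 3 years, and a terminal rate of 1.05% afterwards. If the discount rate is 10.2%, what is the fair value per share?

Three-stage DDM. Project D₁…D_5; terminal Gordon value at t=5 with g = 0.0105; discount at r = 0.102.
D_1 = 6.8655
D_2 = 7.8953
D_3 = 8.9170
D_4 = 10.0708
D_5 = 11.3740
TV_5 = 11.4934/(0.102−0.0105) = 125.6113
P₀ = Σ Dₜ/(1+r)ᵗ + TV_5/(1+r)^5 = 110.5112

CHF 110.51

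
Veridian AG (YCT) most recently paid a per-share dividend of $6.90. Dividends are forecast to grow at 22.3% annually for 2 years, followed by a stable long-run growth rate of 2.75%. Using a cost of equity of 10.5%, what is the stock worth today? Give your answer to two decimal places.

Two-stage DDM. Project D₁…D_2 at 0.223, terminal growth 0.0275, discount at r = 0.105.
D_1 = 8.4387
D_2 = 10.3205
Terminal value at t=2: TV = D_3/(r−g) = 10.6043/(0.105−0.0275) = 136.8303
P₀ = 8.4387/(1+0.105)^1 + 10.3205/(1+0.105)^2 + 136.8303/(1+0.105)^2 = 128.1510

$128.15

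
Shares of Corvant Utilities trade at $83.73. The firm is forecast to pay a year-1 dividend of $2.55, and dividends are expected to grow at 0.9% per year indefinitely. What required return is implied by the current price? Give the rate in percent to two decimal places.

Rearranging the constant-growth DDM: r = D₁/P₀ + g.
r = 2.5500 / 83.73 + 0.009 = 0.03046 + 0.009 = 0.03946

3.95%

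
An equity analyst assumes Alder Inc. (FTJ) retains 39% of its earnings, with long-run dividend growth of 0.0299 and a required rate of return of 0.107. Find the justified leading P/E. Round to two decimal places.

Payout ratio b = 1 − 0.39 = 0.61.
Justified leading P/E = b/(r−g) = 0.61/(0.107−0.0299) = 7.9118

7.91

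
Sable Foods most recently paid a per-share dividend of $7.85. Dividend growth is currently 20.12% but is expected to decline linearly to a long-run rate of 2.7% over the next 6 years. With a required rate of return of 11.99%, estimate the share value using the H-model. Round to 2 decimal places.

$130.94

H-model: P₀ = D₀[(1+g_L) + H(g_S−g_L)]/(r−g_L), with H = 6/2 = 3.
P₀ = 7.85 × [(1+0.027) + 3×(0.2012−0.027)] / (0.1199−0.027)
   = 7.85 × 1.5496 / 0.0929 = 130.9404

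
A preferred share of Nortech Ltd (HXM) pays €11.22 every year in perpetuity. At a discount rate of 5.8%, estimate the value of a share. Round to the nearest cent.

Zero-growth DDM (perpetuity): P₀ = D/r = 11.22 / 0.058 = 193.4483

€193.45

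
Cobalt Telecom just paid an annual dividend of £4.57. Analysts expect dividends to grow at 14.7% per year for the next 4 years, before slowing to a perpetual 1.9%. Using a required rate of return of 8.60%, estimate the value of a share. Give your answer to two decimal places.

£107.48

Two-stage DDM. Project D₁…D_4 at 0.147, terminal growth 0.019, discount at r = 0.086.
D_1 = 5.2418
D_2 = 6.0123
D_3 = 6.8961
D_4 = 7.9099
Terminal value at t=4: TV = D_5/(r−g) = 8.0602/(0.086−0.019) = 120.3010
P₀ = 5.2418/(1+0.086)^1 + 6.0123/(1+0.086)^2 + 6.8961/(1+0.086)^3 + 7.9099/(1+0.086)^4 + 120.3010/(1+0.086)^4 = 107.4820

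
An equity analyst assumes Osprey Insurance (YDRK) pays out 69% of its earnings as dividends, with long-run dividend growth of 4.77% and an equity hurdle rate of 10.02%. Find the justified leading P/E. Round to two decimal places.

13.14

Justified leading P/E = b/(r−g) = 0.69/(0.1002−0.0477) = 13.1429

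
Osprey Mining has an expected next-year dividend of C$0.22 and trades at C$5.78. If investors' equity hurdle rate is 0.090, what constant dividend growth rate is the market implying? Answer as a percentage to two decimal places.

From P₀ = D₁/(r − g), the implied growth is g = r − D₁/P₀.
g = 0.09 − 0.22/5.78 = 0.09 − 0.03806 = 0.05194

5.19%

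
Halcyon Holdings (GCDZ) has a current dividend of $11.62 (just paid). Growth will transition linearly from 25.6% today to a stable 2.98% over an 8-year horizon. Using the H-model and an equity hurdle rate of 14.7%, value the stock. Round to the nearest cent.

$191.81

H-model: P₀ = D₀[(1+g_L) + H(g_S−g_L)]/(r−g_L), with H = 8/2 = 4.
P₀ = 11.62 × [(1+0.0298) + 4×(0.256−0.0298)] / (0.147−0.0298)
   = 11.62 × 1.9346 / 0.1172 = 191.8093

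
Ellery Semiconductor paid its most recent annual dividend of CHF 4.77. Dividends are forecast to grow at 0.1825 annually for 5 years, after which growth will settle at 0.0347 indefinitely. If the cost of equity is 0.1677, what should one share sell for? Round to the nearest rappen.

Two-stage DDM. Project D₁…D_5 at 0.1825, terminal growth 0.0347, discount at r = 0.1677.
D_1 = 5.6405
D_2 = 6.6699
D_3 = 7.8872
D_4 = 9.3266
D_5 = 11.0287
Terminal value at t=5: TV = D_6/(r−g) = 11.4114/(0.1677−0.0347) = 85.7999
P₀ = 5.6405/(1+0.1677)^1 + 6.6699/(1+0.1677)^2 + 7.8872/(1+0.1677)^3 + 9.3266/(1+0.1677)^4 + 11.0287/(1+0.1677)^5 + 85.7999/(1+0.1677)^5 = 64.2936

CHF 64.29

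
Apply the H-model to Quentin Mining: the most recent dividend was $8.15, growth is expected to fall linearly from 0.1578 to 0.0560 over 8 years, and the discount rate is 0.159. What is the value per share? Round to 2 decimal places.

$115.78

H-model: P₀ = D₀[(1+g_L) + H(g_S−g_L)]/(r−g_L), with H = 8/2 = 4.
P₀ = 8.15 × [(1+0.056) + 4×(0.1578−0.056)] / (0.159−0.056)
   = 8.15 × 1.4632 / 0.103 = 115.7775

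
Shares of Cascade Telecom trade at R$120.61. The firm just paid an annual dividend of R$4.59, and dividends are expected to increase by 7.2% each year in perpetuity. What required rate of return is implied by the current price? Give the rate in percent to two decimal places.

11.28%

Rearranging the constant-growth DDM: r = D₁/P₀ + g.
D₁ = 4.59 × (1 + 0.072) = 4.9205.
r = 4.9205 / 120.61 + 0.072 = 0.04080 + 0.072 = 0.11280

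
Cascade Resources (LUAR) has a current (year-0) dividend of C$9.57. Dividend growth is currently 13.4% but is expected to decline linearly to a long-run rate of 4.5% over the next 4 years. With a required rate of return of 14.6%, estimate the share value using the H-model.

H-model: P₀ = D₀[(1+g_L) + H(g_S−g_L)]/(r−g_L), with H = 4/2 = 2.
P₀ = 9.57 × [(1+0.045) + 2×(0.134−0.045)] / (0.146−0.045)
   = 9.57 × 1.2230 / 0.101 = 115.8823

C$115.88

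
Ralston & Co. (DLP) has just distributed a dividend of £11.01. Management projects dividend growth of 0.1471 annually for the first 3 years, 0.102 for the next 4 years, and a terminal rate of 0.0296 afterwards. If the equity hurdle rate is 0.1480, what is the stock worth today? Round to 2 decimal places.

Three-stage DDM. Project D₁…D_7; terminal Gordon value at t=7 with g = 0.0296; discount at r = 0.148.
D_1 = 12.6296
D_2 = 14.4874
D_3 = 16.6185
D_4 = 18.3136
D_5 = 20.1815
D_6 = 22.2401
D_7 = 24.5085
TV_7 = 25.2340/(0.148−0.0296) = 213.1250
P₀ = Σ Dₜ/(1+r)ᵗ + TV_7/(1+r)^7 = 153.7901

£153.79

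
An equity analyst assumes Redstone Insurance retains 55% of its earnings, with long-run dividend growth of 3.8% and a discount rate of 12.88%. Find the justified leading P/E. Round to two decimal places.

4.96

Payout ratio b = 1 − 0.55 = 0.45.
Justified leading P/E = b/(r−g) = 0.45/(0.1288−0.038) = 4.9559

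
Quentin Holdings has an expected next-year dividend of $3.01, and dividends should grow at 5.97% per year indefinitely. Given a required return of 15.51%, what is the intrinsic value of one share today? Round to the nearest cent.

$31.55

Gordon growth model: P₀ = D₁/(r − g), with D₁ = 3.01 given directly.
P₀ = 3.0100 / (0.1551 − 0.0597) = 3.0100 / 0.0954 = 31.5514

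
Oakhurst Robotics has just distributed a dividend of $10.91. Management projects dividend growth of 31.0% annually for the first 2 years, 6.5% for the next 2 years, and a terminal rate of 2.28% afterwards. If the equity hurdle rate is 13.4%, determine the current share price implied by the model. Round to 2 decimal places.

Three-stage DDM. Project D₁…D_4; terminal Gordon value at t=4 with g = 0.0228; discount at r = 0.134.
D_1 = 14.2921
D_2 = 18.7227
D_3 = 19.9396
D_4 = 21.2357
TV_4 = 21.7199/(0.134−0.0228) = 195.3226
P₀ = Σ Dₜ/(1+r)ᵗ + TV_4/(1+r)^4 = 171.7912

$171.79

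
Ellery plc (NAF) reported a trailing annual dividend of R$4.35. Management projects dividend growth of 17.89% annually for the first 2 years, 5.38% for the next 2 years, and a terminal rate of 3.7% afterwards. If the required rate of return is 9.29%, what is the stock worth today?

Three-stage DDM. Project D₁…D_4; terminal Gordon value at t=4 with g = 0.037; discount at r = 0.0929.
D_1 = 5.1282
D_2 = 6.0457
D_3 = 6.3709
D_4 = 6.7137
TV_4 = 6.9621/(0.0929−0.037) = 124.5451
P₀ = Σ Dₜ/(1+r)ᵗ + TV_4/(1+r)^4 = 106.6382

R$106.64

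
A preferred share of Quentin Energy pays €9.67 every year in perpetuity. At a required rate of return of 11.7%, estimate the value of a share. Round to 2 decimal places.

€82.65

Zero-growth DDM (perpetuity): P₀ = D/r = 9.67 / 0.117 = 82.6496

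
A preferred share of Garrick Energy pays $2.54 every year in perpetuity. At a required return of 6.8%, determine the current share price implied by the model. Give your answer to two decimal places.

Zero-growth DDM (perpetuity): P₀ = D/r = 2.54 / 0.068 = 37.3529

$37.35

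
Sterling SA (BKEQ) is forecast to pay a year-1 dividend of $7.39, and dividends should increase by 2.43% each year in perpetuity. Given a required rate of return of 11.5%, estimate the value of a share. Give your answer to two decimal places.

$81.48

Gordon growth model: P₀ = D₁/(r − g), with D₁ = 7.39 given directly.
P₀ = 7.3900 / (0.115 − 0.0243) = 7.3900 / 0.0907 = 81.4774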